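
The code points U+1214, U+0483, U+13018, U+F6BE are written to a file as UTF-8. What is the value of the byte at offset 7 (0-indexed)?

U+1214 → 3-byte form E1 88 94 at offsets 0–2.
U+0483 → 2-byte form D2 83 at offsets 3–4.
U+13018 → 4-byte form F0 93 80 98 at offsets 5–8.
Offset 7 falls in char 3's range; it's byte 3 of F0 93 80 98 = 0x80.

0x80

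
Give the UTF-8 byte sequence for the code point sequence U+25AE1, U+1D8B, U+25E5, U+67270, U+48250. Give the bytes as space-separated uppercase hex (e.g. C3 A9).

U+25AE1: 4-byte form → F0 A5 AB A1.
U+1D8B: 3-byte form → E1 B6 8B.
U+25E5: 3-byte form → E2 97 A5.
U+67270: 4-byte form → F1 A7 89 B0.
U+48250: 4-byte form → F1 88 89 90.
Concatenated (18 bytes): F0 A5 AB A1 E1 B6 8B E2 97 A5 F1 A7 89 B0 F1 88 89 90.

F0 A5 AB A1 E1 B6 8B E2 97 A5 F1 A7 89 B0 F1 88 89 90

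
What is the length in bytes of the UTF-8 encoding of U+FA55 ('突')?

3

U+FA55 = 0xFA55. UTF-8 uses 1 byte below 0x80, 2 below 0x800, 3 below 0x10000, 4 up to 0x10FFFF. 0xFA55 is in U+0800–U+FFFF → 3 bytes.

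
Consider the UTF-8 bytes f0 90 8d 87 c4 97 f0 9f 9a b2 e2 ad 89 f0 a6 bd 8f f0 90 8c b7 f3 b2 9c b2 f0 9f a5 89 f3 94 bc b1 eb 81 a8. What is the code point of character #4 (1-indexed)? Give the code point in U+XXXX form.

U+2B49

Offset 0: leading byte 0xF0 = 11110000 → 4-byte char #1 = F0 90 8D 87.
Offset 4: leading byte 0xC4 = 11000100 → 2-byte char #2 = C4 97.
Offset 6: leading byte 0xF0 = 11110000 → 4-byte char #3 = F0 9F 9A B2.
Offset 10: leading byte 0xE2 = 11100010 → 3-byte char #4 = E2 AD 89.
Leading byte 0xE2 = 11100010 matches 1110xxxx → 3-byte sequence.
Byte 1: 0xE2 = 11100010, payload 0010 (4 bits).
Byte 2: 0xAD = 10101101 (10xxxxxx ✓), payload 101101.
Byte 3: 0x89 = 10001001 (10xxxxxx ✓), payload 001001.
Concatenate: 0010101101001001 = 0x2B49 (16 bits → U+2B49).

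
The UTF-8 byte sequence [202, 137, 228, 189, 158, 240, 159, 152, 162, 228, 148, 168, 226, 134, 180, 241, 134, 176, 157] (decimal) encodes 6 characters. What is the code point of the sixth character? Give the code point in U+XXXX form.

U+46C1D

Offset 0: leading byte 0xCA = 11001010 → 2-byte char #1 = CA 89.
Offset 2: leading byte 0xE4 = 11100100 → 3-byte char #2 = E4 BD 9E.
Offset 5: leading byte 0xF0 = 11110000 → 4-byte char #3 = F0 9F 98 A2.
Offset 9: leading byte 0xE4 = 11100100 → 3-byte char #4 = E4 94 A8.
Offset 12: leading byte 0xE2 = 11100010 → 3-byte char #5 = E2 86 B4.
Offset 15: leading byte 0xF1 = 11110001 → 4-byte char #6 = F1 86 B0 9D.
Leading byte 0xF1 = 11110001 matches 11110xxx → 4-byte sequence.
Byte 1: 0xF1 = 11110001, payload 001 (3 bits).
Byte 2: 0x86 = 10000110 (10xxxxxx ✓), payload 000110.
Byte 3: 0xB0 = 10110000 (10xxxxxx ✓), payload 110000.
Byte 4: 0x9D = 10011101 (10xxxxxx ✓), payload 011101.
Concatenate: 001000110110000011101 = 0x46C1D (21 bits → U+46C1D).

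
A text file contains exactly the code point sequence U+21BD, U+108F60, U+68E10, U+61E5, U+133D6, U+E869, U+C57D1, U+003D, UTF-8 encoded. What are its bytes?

E2 86 BD F4 88 BD A0 F1 A8 B8 90 E6 87 A5 F0 93 8F 96 EE A1 A9 F3 85 9F 91 3D

U+21BD: 3-byte form → E2 86 BD.
U+108F60: 4-byte form → F4 88 BD A0.
U+68E10: 4-byte form → F1 A8 B8 90.
U+61E5: 3-byte form → E6 87 A5.
U+133D6: 4-byte form → F0 93 8F 96.
U+E869: 3-byte form → EE A1 A9.
U+C57D1: 4-byte form → F3 85 9F 91.
U+003D: 1-byte form → 3D.
Concatenated (26 bytes): E2 86 BD F4 88 BD A0 F1 A8 B8 90 E6 87 A5 F0 93 8F 96 EE A1 A9 F3 85 9F 91 3D.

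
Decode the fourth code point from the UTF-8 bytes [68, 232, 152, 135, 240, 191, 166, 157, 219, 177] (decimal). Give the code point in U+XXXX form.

Offset 0: leading byte 0x44 = 01000100 → 1-byte char #1 = 44.
Offset 1: leading byte 0xE8 = 11101000 → 3-byte char #2 = E8 98 87.
Offset 4: leading byte 0xF0 = 11110000 → 4-byte char #3 = F0 BF A6 9D.
Offset 8: leading byte 0xDB = 11011011 → 2-byte char #4 = DB B1.
Leading byte 0xDB = 11011011 matches 110xxxxx → 2-byte sequence.
Byte 1: 0xDB = 11011011, payload 11011 (5 bits).
Byte 2: 0xB1 = 10110001 (10xxxxxx ✓), payload 110001.
Concatenate: 11011110001 = 0x6F1 (11 bits → U+06F1).

U+06F1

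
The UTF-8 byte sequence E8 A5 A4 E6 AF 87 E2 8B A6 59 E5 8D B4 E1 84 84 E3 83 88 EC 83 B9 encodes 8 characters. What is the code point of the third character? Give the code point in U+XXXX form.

Offset 0: leading byte 0xE8 = 11101000 → 3-byte char #1 = E8 A5 A4.
Offset 3: leading byte 0xE6 = 11100110 → 3-byte char #2 = E6 AF 87.
Offset 6: leading byte 0xE2 = 11100010 → 3-byte char #3 = E2 8B A6.
Leading byte 0xE2 = 11100010 matches 1110xxxx → 3-byte sequence.
Byte 1: 0xE2 = 11100010, payload 0010 (4 bits).
Byte 2: 0x8B = 10001011 (10xxxxxx ✓), payload 001011.
Byte 3: 0xA6 = 10100110 (10xxxxxx ✓), payload 100110.
Concatenate: 0010001011100110 = 0x22E6 (16 bits → U+22E6).

U+22E6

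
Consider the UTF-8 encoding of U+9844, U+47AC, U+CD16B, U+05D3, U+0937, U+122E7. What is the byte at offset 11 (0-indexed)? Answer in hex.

0x93

U+9844 → 3-byte form E9 A1 84 at offsets 0–2.
U+47AC → 3-byte form E4 9E AC at offsets 3–5.
U+CD16B → 4-byte form F3 8D 85 AB at offsets 6–9.
U+05D3 → 2-byte form D7 93 at offsets 10–11.
Offset 11 falls in char 4's range; it's byte 2 of D7 93 = 0x93.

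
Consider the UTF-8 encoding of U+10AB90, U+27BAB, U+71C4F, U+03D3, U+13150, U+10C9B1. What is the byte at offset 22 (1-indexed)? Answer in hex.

0xB1

1-indexed offset 22 is 0-indexed offset 21.
U+10AB90 → 4-byte form F4 8A AE 90 at offsets 0–3.
U+27BAB → 4-byte form F0 A7 AE AB at offsets 4–7.
U+71C4F → 4-byte form F1 B1 B1 8F at offsets 8–11.
U+03D3 → 2-byte form CF 93 at offsets 12–13.
U+13150 → 4-byte form F0 93 85 90 at offsets 14–17.
U+10C9B1 → 4-byte form F4 8C A6 B1 at offsets 18–21.
Offset 21 falls in char 6's range; it's byte 4 of F4 8C A6 B1 = 0xB1.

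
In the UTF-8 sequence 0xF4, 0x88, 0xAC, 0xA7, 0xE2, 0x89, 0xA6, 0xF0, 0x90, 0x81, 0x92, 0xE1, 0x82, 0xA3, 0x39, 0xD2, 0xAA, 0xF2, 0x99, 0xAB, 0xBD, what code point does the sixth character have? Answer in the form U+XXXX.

Offset 0: leading byte 0xF4 = 11110100 → 4-byte char #1 = F4 88 AC A7.
Offset 4: leading byte 0xE2 = 11100010 → 3-byte char #2 = E2 89 A6.
Offset 7: leading byte 0xF0 = 11110000 → 4-byte char #3 = F0 90 81 92.
Offset 11: leading byte 0xE1 = 11100001 → 3-byte char #4 = E1 82 A3.
Offset 14: leading byte 0x39 = 00111001 → 1-byte char #5 = 39.
Offset 15: leading byte 0xD2 = 11010010 → 2-byte char #6 = D2 AA.
Leading byte 0xD2 = 11010010 matches 110xxxxx → 2-byte sequence.
Byte 1: 0xD2 = 11010010, payload 10010 (5 bits).
Byte 2: 0xAA = 10101010 (10xxxxxx ✓), payload 101010.
Concatenate: 10010101010 = 0x4AA (11 bits → U+04AA).

U+04AA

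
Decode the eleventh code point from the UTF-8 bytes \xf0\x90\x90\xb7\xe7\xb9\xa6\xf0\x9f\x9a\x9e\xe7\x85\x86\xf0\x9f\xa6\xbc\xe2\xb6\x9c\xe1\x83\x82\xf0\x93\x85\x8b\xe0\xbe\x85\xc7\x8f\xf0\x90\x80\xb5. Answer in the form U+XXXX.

U+10035

Offset 0: leading byte 0xF0 = 11110000 → 4-byte char #1 = F0 90 90 B7.
Offset 4: leading byte 0xE7 = 11100111 → 3-byte char #2 = E7 B9 A6.
Offset 7: leading byte 0xF0 = 11110000 → 4-byte char #3 = F0 9F 9A 9E.
Offset 11: leading byte 0xE7 = 11100111 → 3-byte char #4 = E7 85 86.
Offset 14: leading byte 0xF0 = 11110000 → 4-byte char #5 = F0 9F A6 BC.
Offset 18: leading byte 0xE2 = 11100010 → 3-byte char #6 = E2 B6 9C.
Offset 21: leading byte 0xE1 = 11100001 → 3-byte char #7 = E1 83 82.
Offset 24: leading byte 0xF0 = 11110000 → 4-byte char #8 = F0 93 85 8B.
Offset 28: leading byte 0xE0 = 11100000 → 3-byte char #9 = E0 BE 85.
Offset 31: leading byte 0xC7 = 11000111 → 2-byte char #10 = C7 8F.
Offset 33: leading byte 0xF0 = 11110000 → 4-byte char #11 = F0 90 80 B5.
Leading byte 0xF0 = 11110000 matches 11110xxx → 4-byte sequence.
Byte 1: 0xF0 = 11110000, payload 000 (3 bits).
Byte 2: 0x90 = 10010000 (10xxxxxx ✓), payload 010000.
Byte 3: 0x80 = 10000000 (10xxxxxx ✓), payload 000000.
Byte 4: 0xB5 = 10110101 (10xxxxxx ✓), payload 110101.
Concatenate: 000010000000000110101 = 0x10035 (21 bits → U+10035).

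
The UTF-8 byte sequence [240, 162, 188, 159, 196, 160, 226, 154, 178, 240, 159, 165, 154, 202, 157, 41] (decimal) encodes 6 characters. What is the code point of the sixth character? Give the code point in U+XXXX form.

Offset 0: leading byte 0xF0 = 11110000 → 4-byte char #1 = F0 A2 BC 9F.
Offset 4: leading byte 0xC4 = 11000100 → 2-byte char #2 = C4 A0.
Offset 6: leading byte 0xE2 = 11100010 → 3-byte char #3 = E2 9A B2.
Offset 9: leading byte 0xF0 = 11110000 → 4-byte char #4 = F0 9F A5 9A.
Offset 13: leading byte 0xCA = 11001010 → 2-byte char #5 = CA 9D.
Offset 15: leading byte 0x29 = 00101001 → 1-byte char #6 = 29.
Leading byte 0x29 = 00101001 matches 0xxxxxxx → 1-byte sequence.
Byte 1: 0x29 = 00101001, payload 0101001 (7 bits).
Concatenate: 0101001 = 0x29 (7 bits → U+0029).

U+0029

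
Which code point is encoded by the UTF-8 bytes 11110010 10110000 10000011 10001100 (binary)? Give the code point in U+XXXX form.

Leading byte 0xF2 = 11110010 matches 11110xxx → 4-byte sequence.
Byte 1: 0xF2 = 11110010, payload 010 (3 bits).
Byte 2: 0xB0 = 10110000 (10xxxxxx ✓), payload 110000.
Byte 3: 0x83 = 10000011 (10xxxxxx ✓), payload 000011.
Byte 4: 0x8C = 10001100 (10xxxxxx ✓), payload 001100.
Concatenate: 010110000000011001100 = 0xB00CC (21 bits → U+B00CC).

U+B00CC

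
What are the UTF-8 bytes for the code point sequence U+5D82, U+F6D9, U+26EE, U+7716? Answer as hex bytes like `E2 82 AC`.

U+5D82: 3-byte form → E5 B6 82.
U+F6D9: 3-byte form → EF 9B 99.
U+26EE: 3-byte form → E2 9B AE.
U+7716: 3-byte form → E7 9C 96.
Concatenated (12 bytes): E5 B6 82 EF 9B 99 E2 9B AE E7 9C 96.

E5 B6 82 EF 9B 99 E2 9B AE E7 9C 96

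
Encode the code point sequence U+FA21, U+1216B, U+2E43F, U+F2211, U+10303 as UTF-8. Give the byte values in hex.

U+FA21: 3-byte form → EF A8 A1.
U+1216B: 4-byte form → F0 92 85 AB.
U+2E43F: 4-byte form → F0 AE 90 BF.
U+F2211: 4-byte form → F3 B2 88 91.
U+10303: 4-byte form → F0 90 8C 83.
Concatenated (19 bytes): EF A8 A1 F0 92 85 AB F0 AE 90 BF F3 B2 88 91 F0 90 8C 83.

EF A8 A1 F0 92 85 AB F0 AE 90 BF F3 B2 88 91 F0 90 8C 83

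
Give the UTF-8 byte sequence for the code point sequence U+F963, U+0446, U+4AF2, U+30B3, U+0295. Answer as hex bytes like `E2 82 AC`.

EF A5 A3 D1 86 E4 AB B2 E3 82 B3 CA 95

U+F963: 3-byte form → EF A5 A3.
U+0446: 2-byte form → D1 86.
U+4AF2: 3-byte form → E4 AB B2.
U+30B3: 3-byte form → E3 82 B3.
U+0295: 2-byte form → CA 95.
Concatenated (13 bytes): EF A5 A3 D1 86 E4 AB B2 E3 82 B3 CA 95.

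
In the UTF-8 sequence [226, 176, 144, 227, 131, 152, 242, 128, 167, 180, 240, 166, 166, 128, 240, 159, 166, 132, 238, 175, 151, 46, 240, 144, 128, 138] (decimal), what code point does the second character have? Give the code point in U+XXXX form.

U+30D8

Offset 0: leading byte 0xE2 = 11100010 → 3-byte char #1 = E2 B0 90.
Offset 3: leading byte 0xE3 = 11100011 → 3-byte char #2 = E3 83 98.
Leading byte 0xE3 = 11100011 matches 1110xxxx → 3-byte sequence.
Byte 1: 0xE3 = 11100011, payload 0011 (4 bits).
Byte 2: 0x83 = 10000011 (10xxxxxx ✓), payload 000011.
Byte 3: 0x98 = 10011000 (10xxxxxx ✓), payload 011000.
Concatenate: 0011000011011000 = 0x30D8 (16 bits → U+30D8).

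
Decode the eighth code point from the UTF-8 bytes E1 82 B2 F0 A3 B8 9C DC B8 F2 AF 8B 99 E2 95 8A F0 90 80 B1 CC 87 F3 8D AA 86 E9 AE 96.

Offset 0: leading byte 0xE1 = 11100001 → 3-byte char #1 = E1 82 B2.
Offset 3: leading byte 0xF0 = 11110000 → 4-byte char #2 = F0 A3 B8 9C.
Offset 7: leading byte 0xDC = 11011100 → 2-byte char #3 = DC B8.
Offset 9: leading byte 0xF2 = 11110010 → 4-byte char #4 = F2 AF 8B 99.
Offset 13: leading byte 0xE2 = 11100010 → 3-byte char #5 = E2 95 8A.
Offset 16: leading byte 0xF0 = 11110000 → 4-byte char #6 = F0 90 80 B1.
Offset 20: leading byte 0xCC = 11001100 → 2-byte char #7 = CC 87.
Offset 22: leading byte 0xF3 = 11110011 → 4-byte char #8 = F3 8D AA 86.
Leading byte 0xF3 = 11110011 matches 11110xxx → 4-byte sequence.
Byte 1: 0xF3 = 11110011, payload 011 (3 bits).
Byte 2: 0x8D = 10001101 (10xxxxxx ✓), payload 001101.
Byte 3: 0xAA = 10101010 (10xxxxxx ✓), payload 101010.
Byte 4: 0x86 = 10000110 (10xxxxxx ✓), payload 000110.
Concatenate: 011001101101010000110 = 0xCDA86 (21 bits → U+CDA86).

U+CDA86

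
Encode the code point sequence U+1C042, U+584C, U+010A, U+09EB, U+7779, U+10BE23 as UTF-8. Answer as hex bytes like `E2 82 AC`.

F0 9C 81 82 E5 A1 8C C4 8A E0 A7 AB E7 9D B9 F4 8B B8 A3

U+1C042: 4-byte form → F0 9C 81 82.
U+584C: 3-byte form → E5 A1 8C.
U+010A: 2-byte form → C4 8A.
U+09EB: 3-byte form → E0 A7 AB.
U+7779: 3-byte form → E7 9D B9.
U+10BE23: 4-byte form → F4 8B B8 A3.
Concatenated (19 bytes): F0 9C 81 82 E5 A1 8C C4 8A E0 A7 AB E7 9D B9 F4 8B B8 A3.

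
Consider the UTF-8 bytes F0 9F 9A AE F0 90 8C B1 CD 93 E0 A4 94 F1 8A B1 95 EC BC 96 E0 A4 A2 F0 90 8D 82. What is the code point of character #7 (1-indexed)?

Offset 0: leading byte 0xF0 = 11110000 → 4-byte char #1 = F0 9F 9A AE.
Offset 4: leading byte 0xF0 = 11110000 → 4-byte char #2 = F0 90 8C B1.
Offset 8: leading byte 0xCD = 11001101 → 2-byte char #3 = CD 93.
Offset 10: leading byte 0xE0 = 11100000 → 3-byte char #4 = E0 A4 94.
Offset 13: leading byte 0xF1 = 11110001 → 4-byte char #5 = F1 8A B1 95.
Offset 17: leading byte 0xEC = 11101100 → 3-byte char #6 = EC BC 96.
Offset 20: leading byte 0xE0 = 11100000 → 3-byte char #7 = E0 A4 A2.
Leading byte 0xE0 = 11100000 matches 1110xxxx → 3-byte sequence.
Byte 1: 0xE0 = 11100000, payload 0000 (4 bits).
Byte 2: 0xA4 = 10100100 (10xxxxxx ✓), payload 100100.
Byte 3: 0xA2 = 10100010 (10xxxxxx ✓), payload 100010.
Concatenate: 0000100100100010 = 0x922 (16 bits → U+0922).

U+0922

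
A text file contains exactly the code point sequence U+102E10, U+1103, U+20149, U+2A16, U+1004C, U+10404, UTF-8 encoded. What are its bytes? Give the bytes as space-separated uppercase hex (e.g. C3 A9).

U+102E10: 4-byte form → F4 82 B8 90.
U+1103: 3-byte form → E1 84 83.
U+20149: 4-byte form → F0 A0 85 89.
U+2A16: 3-byte form → E2 A8 96.
U+1004C: 4-byte form → F0 90 81 8C.
U+10404: 4-byte form → F0 90 90 84.
Concatenated (22 bytes): F4 82 B8 90 E1 84 83 F0 A0 85 89 E2 A8 96 F0 90 81 8C F0 90 90 84.

F4 82 B8 90 E1 84 83 F0 A0 85 89 E2 A8 96 F0 90 81 8C F0 90 90 84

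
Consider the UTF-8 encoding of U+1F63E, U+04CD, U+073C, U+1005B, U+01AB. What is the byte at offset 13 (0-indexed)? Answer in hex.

U+1F63E → 4-byte form F0 9F 98 BE at offsets 0–3.
U+04CD → 2-byte form D3 8D at offsets 4–5.
U+073C → 2-byte form DC BC at offsets 6–7.
U+1005B → 4-byte form F0 90 81 9B at offsets 8–11.
U+01AB → 2-byte form C6 AB at offsets 12–13.
Offset 13 falls in char 5's range; it's byte 2 of C6 AB = 0xAB.

0xAB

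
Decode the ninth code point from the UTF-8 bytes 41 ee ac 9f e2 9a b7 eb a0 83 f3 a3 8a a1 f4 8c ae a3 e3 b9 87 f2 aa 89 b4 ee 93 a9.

Offset 0: leading byte 0x41 = 01000001 → 1-byte char #1 = 41.
Offset 1: leading byte 0xEE = 11101110 → 3-byte char #2 = EE AC 9F.
Offset 4: leading byte 0xE2 = 11100010 → 3-byte char #3 = E2 9A B7.
Offset 7: leading byte 0xEB = 11101011 → 3-byte char #4 = EB A0 83.
Offset 10: leading byte 0xF3 = 11110011 → 4-byte char #5 = F3 A3 8A A1.
Offset 14: leading byte 0xF4 = 11110100 → 4-byte char #6 = F4 8C AE A3.
Offset 18: leading byte 0xE3 = 11100011 → 3-byte char #7 = E3 B9 87.
Offset 21: leading byte 0xF2 = 11110010 → 4-byte char #8 = F2 AA 89 B4.
Offset 25: leading byte 0xEE = 11101110 → 3-byte char #9 = EE 93 A9.
Leading byte 0xEE = 11101110 matches 1110xxxx → 3-byte sequence.
Byte 1: 0xEE = 11101110, payload 1110 (4 bits).
Byte 2: 0x93 = 10010011 (10xxxxxx ✓), payload 010011.
Byte 3: 0xA9 = 10101001 (10xxxxxx ✓), payload 101001.
Concatenate: 1110010011101001 = 0xE4E9 (16 bits → U+E4E9).

U+E4E9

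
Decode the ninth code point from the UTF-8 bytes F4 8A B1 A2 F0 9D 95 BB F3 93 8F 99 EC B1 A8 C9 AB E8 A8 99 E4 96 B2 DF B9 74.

U+0074

Offset 0: leading byte 0xF4 = 11110100 → 4-byte char #1 = F4 8A B1 A2.
Offset 4: leading byte 0xF0 = 11110000 → 4-byte char #2 = F0 9D 95 BB.
Offset 8: leading byte 0xF3 = 11110011 → 4-byte char #3 = F3 93 8F 99.
Offset 12: leading byte 0xEC = 11101100 → 3-byte char #4 = EC B1 A8.
Offset 15: leading byte 0xC9 = 11001001 → 2-byte char #5 = C9 AB.
Offset 17: leading byte 0xE8 = 11101000 → 3-byte char #6 = E8 A8 99.
Offset 20: leading byte 0xE4 = 11100100 → 3-byte char #7 = E4 96 B2.
Offset 23: leading byte 0xDF = 11011111 → 2-byte char #8 = DF B9.
Offset 25: leading byte 0x74 = 01110100 → 1-byte char #9 = 74.
Leading byte 0x74 = 01110100 matches 0xxxxxxx → 1-byte sequence.
Byte 1: 0x74 = 01110100, payload 1110100 (7 bits).
Concatenate: 1110100 = 0x74 (7 bits → U+0074).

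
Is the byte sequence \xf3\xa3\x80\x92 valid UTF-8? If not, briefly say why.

Leading byte 0xF3 = 11110011 → 4-byte form.
Continuation bytes 0xA3=10100011, 0x80=10000000, 0x92=10010010 all match 10xxxxxx.
Decoded value 0xE3012 is ≥ 0x10000 (shortest form) and not a surrogate.

valid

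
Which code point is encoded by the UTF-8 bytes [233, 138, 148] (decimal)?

Leading byte 0xE9 = 11101001 matches 1110xxxx → 3-byte sequence.
Byte 1: 0xE9 = 11101001, payload 1001 (4 bits).
Byte 2: 0x8A = 10001010 (10xxxxxx ✓), payload 001010.
Byte 3: 0x94 = 10010100 (10xxxxxx ✓), payload 010100.
Concatenate: 1001001010010100 = 0x9294 (16 bits → U+9294).

U+9294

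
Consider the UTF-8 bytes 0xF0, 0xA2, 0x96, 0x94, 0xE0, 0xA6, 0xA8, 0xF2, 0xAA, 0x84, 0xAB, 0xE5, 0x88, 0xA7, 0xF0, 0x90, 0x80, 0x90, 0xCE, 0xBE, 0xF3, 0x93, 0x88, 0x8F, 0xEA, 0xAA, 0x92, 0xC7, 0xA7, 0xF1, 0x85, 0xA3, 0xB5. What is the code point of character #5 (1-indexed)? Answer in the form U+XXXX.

U+10010

Offset 0: leading byte 0xF0 = 11110000 → 4-byte char #1 = F0 A2 96 94.
Offset 4: leading byte 0xE0 = 11100000 → 3-byte char #2 = E0 A6 A8.
Offset 7: leading byte 0xF2 = 11110010 → 4-byte char #3 = F2 AA 84 AB.
Offset 11: leading byte 0xE5 = 11100101 → 3-byte char #4 = E5 88 A7.
Offset 14: leading byte 0xF0 = 11110000 → 4-byte char #5 = F0 90 80 90.
Leading byte 0xF0 = 11110000 matches 11110xxx → 4-byte sequence.
Byte 1: 0xF0 = 11110000, payload 000 (3 bits).
Byte 2: 0x90 = 10010000 (10xxxxxx ✓), payload 010000.
Byte 3: 0x80 = 10000000 (10xxxxxx ✓), payload 000000.
Byte 4: 0x90 = 10010000 (10xxxxxx ✓), payload 010000.
Concatenate: 000010000000000010000 = 0x10010 (21 bits → U+10010).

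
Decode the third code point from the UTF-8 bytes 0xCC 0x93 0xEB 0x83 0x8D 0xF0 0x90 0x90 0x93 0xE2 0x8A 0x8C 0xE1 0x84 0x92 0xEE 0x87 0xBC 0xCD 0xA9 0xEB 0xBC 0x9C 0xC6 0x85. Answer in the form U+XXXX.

Offset 0: leading byte 0xCC = 11001100 → 2-byte char #1 = CC 93.
Offset 2: leading byte 0xEB = 11101011 → 3-byte char #2 = EB 83 8D.
Offset 5: leading byte 0xF0 = 11110000 → 4-byte char #3 = F0 90 90 93.
Leading byte 0xF0 = 11110000 matches 11110xxx → 4-byte sequence.
Byte 1: 0xF0 = 11110000, payload 000 (3 bits).
Byte 2: 0x90 = 10010000 (10xxxxxx ✓), payload 010000.
Byte 3: 0x90 = 10010000 (10xxxxxx ✓), payload 010000.
Byte 4: 0x93 = 10010011 (10xxxxxx ✓), payload 010011.
Concatenate: 000010000010000010011 = 0x10413 (21 bits → U+10413).

U+10413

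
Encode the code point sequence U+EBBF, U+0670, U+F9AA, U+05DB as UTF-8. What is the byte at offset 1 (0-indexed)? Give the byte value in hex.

0xAE

U+EBBF → 3-byte form EE AE BF at offsets 0–2.
Offset 1 falls in char 1's range; it's byte 2 of EE AE BF = 0xAE.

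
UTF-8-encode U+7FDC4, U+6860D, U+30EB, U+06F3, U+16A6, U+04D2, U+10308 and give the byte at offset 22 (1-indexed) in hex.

1-indexed offset 22 is 0-indexed offset 21.
U+7FDC4 → 4-byte form F1 BF B7 84 at offsets 0–3.
U+6860D → 4-byte form F1 A8 98 8D at offsets 4–7.
U+30EB → 3-byte form E3 83 AB at offsets 8–10.
U+06F3 → 2-byte form DB B3 at offsets 11–12.
U+16A6 → 3-byte form E1 9A A6 at offsets 13–15.
U+04D2 → 2-byte form D3 92 at offsets 16–17.
U+10308 → 4-byte form F0 90 8C 88 at offsets 18–21.
Offset 21 falls in char 7's range; it's byte 4 of F0 90 8C 88 = 0x88.

0x88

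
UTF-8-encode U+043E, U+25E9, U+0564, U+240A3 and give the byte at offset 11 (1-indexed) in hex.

0xA3

1-indexed offset 11 is 0-indexed offset 10.
U+043E → 2-byte form D0 BE at offsets 0–1.
U+25E9 → 3-byte form E2 97 A9 at offsets 2–4.
U+0564 → 2-byte form D5 A4 at offsets 5–6.
U+240A3 → 4-byte form F0 A4 82 A3 at offsets 7–10.
Offset 10 falls in char 4's range; it's byte 4 of F0 A4 82 A3 = 0xA3.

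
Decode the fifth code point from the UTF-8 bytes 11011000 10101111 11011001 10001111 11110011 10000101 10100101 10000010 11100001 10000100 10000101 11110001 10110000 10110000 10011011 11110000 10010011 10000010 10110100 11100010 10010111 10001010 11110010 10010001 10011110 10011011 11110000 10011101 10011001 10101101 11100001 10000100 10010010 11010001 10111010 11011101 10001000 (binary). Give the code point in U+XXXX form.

Offset 0: leading byte 0xD8 = 11011000 → 2-byte char #1 = D8 AF.
Offset 2: leading byte 0xD9 = 11011001 → 2-byte char #2 = D9 8F.
Offset 4: leading byte 0xF3 = 11110011 → 4-byte char #3 = F3 85 A5 82.
Offset 8: leading byte 0xE1 = 11100001 → 3-byte char #4 = E1 84 85.
Offset 11: leading byte 0xF1 = 11110001 → 4-byte char #5 = F1 B0 B0 9B.
Leading byte 0xF1 = 11110001 matches 11110xxx → 4-byte sequence.
Byte 1: 0xF1 = 11110001, payload 001 (3 bits).
Byte 2: 0xB0 = 10110000 (10xxxxxx ✓), payload 110000.
Byte 3: 0xB0 = 10110000 (10xxxxxx ✓), payload 110000.
Byte 4: 0x9B = 10011011 (10xxxxxx ✓), payload 011011.
Concatenate: 001110000110000011011 = 0x70C1B (21 bits → U+70C1B).

U+70C1B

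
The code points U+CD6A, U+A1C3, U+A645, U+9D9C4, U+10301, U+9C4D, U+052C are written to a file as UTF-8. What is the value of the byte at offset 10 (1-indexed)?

1-indexed offset 10 is 0-indexed offset 9.
U+CD6A → 3-byte form EC B5 AA at offsets 0–2.
U+A1C3 → 3-byte form EA 87 83 at offsets 3–5.
U+A645 → 3-byte form EA 99 85 at offsets 6–8.
U+9D9C4 → 4-byte form F2 9D A7 84 at offsets 9–12.
Offset 9 falls in char 4's range; it's byte 1 of F2 9D A7 84 = 0xF2.

0xF2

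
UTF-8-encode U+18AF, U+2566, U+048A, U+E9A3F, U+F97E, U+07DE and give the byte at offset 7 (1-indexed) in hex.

0xD2

1-indexed offset 7 is 0-indexed offset 6.
U+18AF → 3-byte form E1 A2 AF at offsets 0–2.
U+2566 → 3-byte form E2 95 A6 at offsets 3–5.
U+048A → 2-byte form D2 8A at offsets 6–7.
Offset 6 falls in char 3's range; it's byte 1 of D2 8A = 0xD2.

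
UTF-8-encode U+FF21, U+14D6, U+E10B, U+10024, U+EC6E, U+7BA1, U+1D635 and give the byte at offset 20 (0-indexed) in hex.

0x9D

U+FF21 → 3-byte form EF BC A1 at offsets 0–2.
U+14D6 → 3-byte form E1 93 96 at offsets 3–5.
U+E10B → 3-byte form EE 84 8B at offsets 6–8.
U+10024 → 4-byte form F0 90 80 A4 at offsets 9–12.
U+EC6E → 3-byte form EE B1 AE at offsets 13–15.
U+7BA1 → 3-byte form E7 AE A1 at offsets 16–18.
U+1D635 → 4-byte form F0 9D 98 B5 at offsets 19–22.
Offset 20 falls in char 7's range; it's byte 2 of F0 9D 98 B5 = 0x9D.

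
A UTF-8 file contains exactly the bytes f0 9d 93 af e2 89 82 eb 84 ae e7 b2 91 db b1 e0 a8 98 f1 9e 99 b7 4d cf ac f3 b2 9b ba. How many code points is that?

10

Byte at offset 0: 0xF0 = 11110000 → 4-byte char (#1). Advance 4.
Byte at offset 4: 0xE2 = 11100010 → 3-byte char (#2). Advance 3.
Byte at offset 7: 0xEB = 11101011 → 3-byte char (#3). Advance 3.
Byte at offset 10: 0xE7 = 11100111 → 3-byte char (#4). Advance 3.
Byte at offset 13: 0xDB = 11011011 → 2-byte char (#5). Advance 2.
Byte at offset 15: 0xE0 = 11100000 → 3-byte char (#6). Advance 3.
Byte at offset 18: 0xF1 = 11110001 → 4-byte char (#7). Advance 4.
Byte at offset 22: 0x4D = 01001101 → 1-byte char (#8). Advance 1.
Byte at offset 23: 0xCF = 11001111 → 2-byte char (#9). Advance 2.
Byte at offset 25: 0xF3 = 11110011 → 4-byte char (#10). Advance 4.
Reached end at offset 29 after 10 code points.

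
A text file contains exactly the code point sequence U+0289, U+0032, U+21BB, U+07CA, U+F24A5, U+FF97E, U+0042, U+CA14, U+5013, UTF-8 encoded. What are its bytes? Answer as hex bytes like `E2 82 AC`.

U+0289: 2-byte form → CA 89.
U+0032: 1-byte form → 32.
U+21BB: 3-byte form → E2 86 BB.
U+07CA: 2-byte form → DF 8A.
U+F24A5: 4-byte form → F3 B2 92 A5.
U+FF97E: 4-byte form → F3 BF A5 BE.
U+0042: 1-byte form → 42.
U+CA14: 3-byte form → EC A8 94.
U+5013: 3-byte form → E5 80 93.
Concatenated (23 bytes): CA 89 32 E2 86 BB DF 8A F3 B2 92 A5 F3 BF A5 BE 42 EC A8 94 E5 80 93.

CA 89 32 E2 86 BB DF 8A F3 B2 92 A5 F3 BF A5 BE 42 EC A8 94 E5 80 93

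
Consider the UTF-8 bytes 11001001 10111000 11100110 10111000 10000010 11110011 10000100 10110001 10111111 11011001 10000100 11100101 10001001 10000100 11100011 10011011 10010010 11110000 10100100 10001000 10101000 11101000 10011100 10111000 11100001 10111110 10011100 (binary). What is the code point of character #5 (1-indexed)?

U+5244

Offset 0: leading byte 0xC9 = 11001001 → 2-byte char #1 = C9 B8.
Offset 2: leading byte 0xE6 = 11100110 → 3-byte char #2 = E6 B8 82.
Offset 5: leading byte 0xF3 = 11110011 → 4-byte char #3 = F3 84 B1 BF.
Offset 9: leading byte 0xD9 = 11011001 → 2-byte char #4 = D9 84.
Offset 11: leading byte 0xE5 = 11100101 → 3-byte char #5 = E5 89 84.
Leading byte 0xE5 = 11100101 matches 1110xxxx → 3-byte sequence.
Byte 1: 0xE5 = 11100101, payload 0101 (4 bits).
Byte 2: 0x89 = 10001001 (10xxxxxx ✓), payload 001001.
Byte 3: 0x84 = 10000100 (10xxxxxx ✓), payload 000100.
Concatenate: 0101001001000100 = 0x5244 (16 bits → U+5244).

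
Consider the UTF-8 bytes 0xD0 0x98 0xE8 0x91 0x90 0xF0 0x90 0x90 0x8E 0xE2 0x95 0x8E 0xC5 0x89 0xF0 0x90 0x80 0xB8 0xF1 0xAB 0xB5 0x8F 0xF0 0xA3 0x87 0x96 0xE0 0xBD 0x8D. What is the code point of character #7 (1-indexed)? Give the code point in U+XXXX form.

U+6BD4F

Offset 0: leading byte 0xD0 = 11010000 → 2-byte char #1 = D0 98.
Offset 2: leading byte 0xE8 = 11101000 → 3-byte char #2 = E8 91 90.
Offset 5: leading byte 0xF0 = 11110000 → 4-byte char #3 = F0 90 90 8E.
Offset 9: leading byte 0xE2 = 11100010 → 3-byte char #4 = E2 95 8E.
Offset 12: leading byte 0xC5 = 11000101 → 2-byte char #5 = C5 89.
Offset 14: leading byte 0xF0 = 11110000 → 4-byte char #6 = F0 90 80 B8.
Offset 18: leading byte 0xF1 = 11110001 → 4-byte char #7 = F1 AB B5 8F.
Leading byte 0xF1 = 11110001 matches 11110xxx → 4-byte sequence.
Byte 1: 0xF1 = 11110001, payload 001 (3 bits).
Byte 2: 0xAB = 10101011 (10xxxxxx ✓), payload 101011.
Byte 3: 0xB5 = 10110101 (10xxxxxx ✓), payload 110101.
Byte 4: 0x8F = 10001111 (10xxxxxx ✓), payload 001111.
Concatenate: 001101011110101001111 = 0x6BD4F (21 bits → U+6BD4F).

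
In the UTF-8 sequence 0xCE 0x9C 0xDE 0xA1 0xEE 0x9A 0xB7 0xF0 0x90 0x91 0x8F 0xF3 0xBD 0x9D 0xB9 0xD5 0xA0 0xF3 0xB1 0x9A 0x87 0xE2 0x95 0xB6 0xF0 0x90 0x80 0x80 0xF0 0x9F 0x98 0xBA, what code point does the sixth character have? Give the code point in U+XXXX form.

Offset 0: leading byte 0xCE = 11001110 → 2-byte char #1 = CE 9C.
Offset 2: leading byte 0xDE = 11011110 → 2-byte char #2 = DE A1.
Offset 4: leading byte 0xEE = 11101110 → 3-byte char #3 = EE 9A B7.
Offset 7: leading byte 0xF0 = 11110000 → 4-byte char #4 = F0 90 91 8F.
Offset 11: leading byte 0xF3 = 11110011 → 4-byte char #5 = F3 BD 9D B9.
Offset 15: leading byte 0xD5 = 11010101 → 2-byte char #6 = D5 A0.
Leading byte 0xD5 = 11010101 matches 110xxxxx → 2-byte sequence.
Byte 1: 0xD5 = 11010101, payload 10101 (5 bits).
Byte 2: 0xA0 = 10100000 (10xxxxxx ✓), payload 100000.
Concatenate: 10101100000 = 0x560 (11 bits → U+0560).

U+0560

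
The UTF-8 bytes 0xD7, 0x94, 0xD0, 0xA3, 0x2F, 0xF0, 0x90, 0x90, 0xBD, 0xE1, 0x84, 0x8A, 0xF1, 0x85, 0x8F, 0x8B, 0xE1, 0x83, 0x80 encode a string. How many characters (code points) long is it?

7

Byte at offset 0: 0xD7 = 11010111 → 2-byte char (#1). Advance 2.
Byte at offset 2: 0xD0 = 11010000 → 2-byte char (#2). Advance 2.
Byte at offset 4: 0x2F = 00101111 → 1-byte char (#3). Advance 1.
Byte at offset 5: 0xF0 = 11110000 → 4-byte char (#4). Advance 4.
Byte at offset 9: 0xE1 = 11100001 → 3-byte char (#5). Advance 3.
Byte at offset 12: 0xF1 = 11110001 → 4-byte char (#6). Advance 4.
Byte at offset 16: 0xE1 = 11100001 → 3-byte char (#7). Advance 3.
Reached end at offset 19 after 7 code points.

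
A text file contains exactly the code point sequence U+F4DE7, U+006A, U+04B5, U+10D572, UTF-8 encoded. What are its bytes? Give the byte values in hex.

F3 B4 B7 A7 6A D2 B5 F4 8D 95 B2

U+F4DE7: 4-byte form → F3 B4 B7 A7.
U+006A: 1-byte form → 6A.
U+04B5: 2-byte form → D2 B5.
U+10D572: 4-byte form → F4 8D 95 B2.
Concatenated (11 bytes): F3 B4 B7 A7 6A D2 B5 F4 8D 95 B2.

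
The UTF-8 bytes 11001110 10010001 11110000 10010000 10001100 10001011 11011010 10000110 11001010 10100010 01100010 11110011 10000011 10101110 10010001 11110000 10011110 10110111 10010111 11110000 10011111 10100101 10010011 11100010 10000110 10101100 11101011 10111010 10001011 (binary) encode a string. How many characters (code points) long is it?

10

Byte at offset 0: 0xCE = 11001110 → 2-byte char (#1). Advance 2.
Byte at offset 2: 0xF0 = 11110000 → 4-byte char (#2). Advance 4.
Byte at offset 6: 0xDA = 11011010 → 2-byte char (#3). Advance 2.
Byte at offset 8: 0xCA = 11001010 → 2-byte char (#4). Advance 2.
Byte at offset 10: 0x62 = 01100010 → 1-byte char (#5). Advance 1.
Byte at offset 11: 0xF3 = 11110011 → 4-byte char (#6). Advance 4.
Byte at offset 15: 0xF0 = 11110000 → 4-byte char (#7). Advance 4.
Byte at offset 19: 0xF0 = 11110000 → 4-byte char (#8). Advance 4.
Byte at offset 23: 0xE2 = 11100010 → 3-byte char (#9). Advance 3.
Byte at offset 26: 0xEB = 11101011 → 3-byte char (#10). Advance 3.
Reached end at offset 29 after 10 code points.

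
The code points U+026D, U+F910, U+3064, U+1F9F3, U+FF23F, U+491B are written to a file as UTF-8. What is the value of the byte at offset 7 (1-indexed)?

0x81

1-indexed offset 7 is 0-indexed offset 6.
U+026D → 2-byte form C9 AD at offsets 0–1.
U+F910 → 3-byte form EF A4 90 at offsets 2–4.
U+3064 → 3-byte form E3 81 A4 at offsets 5–7.
Offset 6 falls in char 3's range; it's byte 2 of E3 81 A4 = 0x81.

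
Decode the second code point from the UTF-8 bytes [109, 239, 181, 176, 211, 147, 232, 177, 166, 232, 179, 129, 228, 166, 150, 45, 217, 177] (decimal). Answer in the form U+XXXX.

U+FD70

Offset 0: leading byte 0x6D = 01101101 → 1-byte char #1 = 6D.
Offset 1: leading byte 0xEF = 11101111 → 3-byte char #2 = EF B5 B0.
Leading byte 0xEF = 11101111 matches 1110xxxx → 3-byte sequence.
Byte 1: 0xEF = 11101111, payload 1111 (4 bits).
Byte 2: 0xB5 = 10110101 (10xxxxxx ✓), payload 110101.
Byte 3: 0xB0 = 10110000 (10xxxxxx ✓), payload 110000.
Concatenate: 1111110101110000 = 0xFD70 (16 bits → U+FD70).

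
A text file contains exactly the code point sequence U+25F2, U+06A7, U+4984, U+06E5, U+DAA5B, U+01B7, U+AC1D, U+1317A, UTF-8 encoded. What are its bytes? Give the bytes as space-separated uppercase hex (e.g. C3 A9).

U+25F2: 3-byte form → E2 97 B2.
U+06A7: 2-byte form → DA A7.
U+4984: 3-byte form → E4 A6 84.
U+06E5: 2-byte form → DB A5.
U+DAA5B: 4-byte form → F3 9A A9 9B.
U+01B7: 2-byte form → C6 B7.
U+AC1D: 3-byte form → EA B0 9D.
U+1317A: 4-byte form → F0 93 85 BA.
Concatenated (23 bytes): E2 97 B2 DA A7 E4 A6 84 DB A5 F3 9A A9 9B C6 B7 EA B0 9D F0 93 85 BA.

E2 97 B2 DA A7 E4 A6 84 DB A5 F3 9A A9 9B C6 B7 EA B0 9D F0 93 85 BA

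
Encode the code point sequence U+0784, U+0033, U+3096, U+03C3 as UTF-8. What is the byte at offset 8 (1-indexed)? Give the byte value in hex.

1-indexed offset 8 is 0-indexed offset 7.
U+0784 → 2-byte form DE 84 at offsets 0–1.
U+0033 → 1-byte form 33 at offsets 2–2.
U+3096 → 3-byte form E3 82 96 at offsets 3–5.
U+03C3 → 2-byte form CF 83 at offsets 6–7.
Offset 7 falls in char 4's range; it's byte 2 of CF 83 = 0x83.

0x83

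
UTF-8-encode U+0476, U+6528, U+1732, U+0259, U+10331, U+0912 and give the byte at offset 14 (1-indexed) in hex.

0xB1

1-indexed offset 14 is 0-indexed offset 13.
U+0476 → 2-byte form D1 B6 at offsets 0–1.
U+6528 → 3-byte form E6 94 A8 at offsets 2–4.
U+1732 → 3-byte form E1 9C B2 at offsets 5–7.
U+0259 → 2-byte form C9 99 at offsets 8–9.
U+10331 → 4-byte form F0 90 8C B1 at offsets 10–13.
Offset 13 falls in char 5's range; it's byte 4 of F0 90 8C B1 = 0xB1.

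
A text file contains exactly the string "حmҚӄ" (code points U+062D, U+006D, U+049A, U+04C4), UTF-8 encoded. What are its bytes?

U+062D: 2-byte form → D8 AD.
U+006D: 1-byte form → 6D.
U+049A: 2-byte form → D2 9A.
U+04C4: 2-byte form → D3 84.
Concatenated (7 bytes): D8 AD 6D D2 9A D3 84.

D8 AD 6D D2 9A D3 84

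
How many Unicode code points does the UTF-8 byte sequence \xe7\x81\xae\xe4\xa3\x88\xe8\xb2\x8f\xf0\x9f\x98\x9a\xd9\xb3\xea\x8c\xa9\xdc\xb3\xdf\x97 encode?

8

Byte at offset 0: 0xE7 = 11100111 → 3-byte char (#1). Advance 3.
Byte at offset 3: 0xE4 = 11100100 → 3-byte char (#2). Advance 3.
Byte at offset 6: 0xE8 = 11101000 → 3-byte char (#3). Advance 3.
Byte at offset 9: 0xF0 = 11110000 → 4-byte char (#4). Advance 4.
Byte at offset 13: 0xD9 = 11011001 → 2-byte char (#5). Advance 2.
Byte at offset 15: 0xEA = 11101010 → 3-byte char (#6). Advance 3.
Byte at offset 18: 0xDC = 11011100 → 2-byte char (#7). Advance 2.
Byte at offset 20: 0xDF = 11011111 → 2-byte char (#8). Advance 2.
Reached end at offset 22 after 8 code points.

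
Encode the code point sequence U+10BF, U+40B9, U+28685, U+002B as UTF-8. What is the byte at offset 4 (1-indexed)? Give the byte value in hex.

0xE4

1-indexed offset 4 is 0-indexed offset 3.
U+10BF → 3-byte form E1 82 BF at offsets 0–2.
U+40B9 → 3-byte form E4 82 B9 at offsets 3–5.
Offset 3 falls in char 2's range; it's byte 1 of E4 82 B9 = 0xE4.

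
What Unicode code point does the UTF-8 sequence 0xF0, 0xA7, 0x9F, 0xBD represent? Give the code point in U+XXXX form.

Leading byte 0xF0 = 11110000 matches 11110xxx → 4-byte sequence.
Byte 1: 0xF0 = 11110000, payload 000 (3 bits).
Byte 2: 0xA7 = 10100111 (10xxxxxx ✓), payload 100111.
Byte 3: 0x9F = 10011111 (10xxxxxx ✓), payload 011111.
Byte 4: 0xBD = 10111101 (10xxxxxx ✓), payload 111101.
Concatenate: 000100111011111111101 = 0x277FD (21 bits → U+277FD).

U+277FD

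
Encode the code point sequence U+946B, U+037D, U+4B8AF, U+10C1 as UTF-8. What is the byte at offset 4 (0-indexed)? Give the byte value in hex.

U+946B → 3-byte form E9 91 AB at offsets 0–2.
U+037D → 2-byte form CD BD at offsets 3–4.
Offset 4 falls in char 2's range; it's byte 2 of CD BD = 0xBD.

0xBD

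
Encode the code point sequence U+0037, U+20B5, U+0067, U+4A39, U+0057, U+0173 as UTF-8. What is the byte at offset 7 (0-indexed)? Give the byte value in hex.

U+0037 → 1-byte form 37 at offsets 0–0.
U+20B5 → 3-byte form E2 82 B5 at offsets 1–3.
U+0067 → 1-byte form 67 at offsets 4–4.
U+4A39 → 3-byte form E4 A8 B9 at offsets 5–7.
Offset 7 falls in char 4's range; it's byte 3 of E4 A8 B9 = 0xB9.

0xB9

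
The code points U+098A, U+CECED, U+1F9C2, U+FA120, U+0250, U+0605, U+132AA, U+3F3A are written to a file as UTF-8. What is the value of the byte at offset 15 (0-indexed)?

U+098A → 3-byte form E0 A6 8A at offsets 0–2.
U+CECED → 4-byte form F3 8E B3 AD at offsets 3–6.
U+1F9C2 → 4-byte form F0 9F A7 82 at offsets 7–10.
U+FA120 → 4-byte form F3 BA 84 A0 at offsets 11–14.
U+0250 → 2-byte form C9 90 at offsets 15–16.
Offset 15 falls in char 5's range; it's byte 1 of C9 90 = 0xC9.

0xC9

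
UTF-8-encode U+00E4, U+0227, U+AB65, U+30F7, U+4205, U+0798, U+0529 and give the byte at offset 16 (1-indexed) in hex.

1-indexed offset 16 is 0-indexed offset 15.
U+00E4 → 2-byte form C3 A4 at offsets 0–1.
U+0227 → 2-byte form C8 A7 at offsets 2–3.
U+AB65 → 3-byte form EA AD A5 at offsets 4–6.
U+30F7 → 3-byte form E3 83 B7 at offsets 7–9.
U+4205 → 3-byte form E4 88 85 at offsets 10–12.
U+0798 → 2-byte form DE 98 at offsets 13–14.
U+0529 → 2-byte form D4 A9 at offsets 15–16.
Offset 15 falls in char 7's range; it's byte 1 of D4 A9 = 0xD4.

0xD4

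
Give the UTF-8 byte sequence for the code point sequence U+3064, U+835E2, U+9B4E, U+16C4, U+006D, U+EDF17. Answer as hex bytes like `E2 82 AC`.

U+3064: 3-byte form → E3 81 A4.
U+835E2: 4-byte form → F2 83 97 A2.
U+9B4E: 3-byte form → E9 AD 8E.
U+16C4: 3-byte form → E1 9B 84.
U+006D: 1-byte form → 6D.
U+EDF17: 4-byte form → F3 AD BC 97.
Concatenated (18 bytes): E3 81 A4 F2 83 97 A2 E9 AD 8E E1 9B 84 6D F3 AD BC 97.

E3 81 A4 F2 83 97 A2 E9 AD 8E E1 9B 84 6D F3 AD BC 97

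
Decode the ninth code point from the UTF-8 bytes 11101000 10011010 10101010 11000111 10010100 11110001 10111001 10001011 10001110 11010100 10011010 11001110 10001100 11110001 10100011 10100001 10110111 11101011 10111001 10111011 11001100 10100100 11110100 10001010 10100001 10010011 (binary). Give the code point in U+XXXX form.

U+10A853

Offset 0: leading byte 0xE8 = 11101000 → 3-byte char #1 = E8 9A AA.
Offset 3: leading byte 0xC7 = 11000111 → 2-byte char #2 = C7 94.
Offset 5: leading byte 0xF1 = 11110001 → 4-byte char #3 = F1 B9 8B 8E.
Offset 9: leading byte 0xD4 = 11010100 → 2-byte char #4 = D4 9A.
Offset 11: leading byte 0xCE = 11001110 → 2-byte char #5 = CE 8C.
Offset 13: leading byte 0xF1 = 11110001 → 4-byte char #6 = F1 A3 A1 B7.
Offset 17: leading byte 0xEB = 11101011 → 3-byte char #7 = EB B9 BB.
Offset 20: leading byte 0xCC = 11001100 → 2-byte char #8 = CC A4.
Offset 22: leading byte 0xF4 = 11110100 → 4-byte char #9 = F4 8A A1 93.
Leading byte 0xF4 = 11110100 matches 11110xxx → 4-byte sequence.
Byte 1: 0xF4 = 11110100, payload 100 (3 bits).
Byte 2: 0x8A = 10001010 (10xxxxxx ✓), payload 001010.
Byte 3: 0xA1 = 10100001 (10xxxxxx ✓), payload 100001.
Byte 4: 0x93 = 10010011 (10xxxxxx ✓), payload 010011.
Concatenate: 100001010100001010011 = 0x10A853 (21 bits → U+10A853).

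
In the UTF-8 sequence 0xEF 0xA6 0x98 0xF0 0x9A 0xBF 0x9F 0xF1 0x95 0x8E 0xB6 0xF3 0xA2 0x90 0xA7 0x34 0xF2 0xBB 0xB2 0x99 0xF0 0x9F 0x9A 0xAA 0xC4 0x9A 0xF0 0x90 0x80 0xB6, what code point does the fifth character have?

Offset 0: leading byte 0xEF = 11101111 → 3-byte char #1 = EF A6 98.
Offset 3: leading byte 0xF0 = 11110000 → 4-byte char #2 = F0 9A BF 9F.
Offset 7: leading byte 0xF1 = 11110001 → 4-byte char #3 = F1 95 8E B6.
Offset 11: leading byte 0xF3 = 11110011 → 4-byte char #4 = F3 A2 90 A7.
Offset 15: leading byte 0x34 = 00110100 → 1-byte char #5 = 34.
Leading byte 0x34 = 00110100 matches 0xxxxxxx → 1-byte sequence.
Byte 1: 0x34 = 00110100, payload 0110100 (7 bits).
Concatenate: 0110100 = 0x34 (7 bits → U+0034).

U+0034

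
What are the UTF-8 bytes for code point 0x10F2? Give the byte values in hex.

U+10F2 = 0x10F2 = 4338 decimal. In range U+0800–U+FFFF → 3-byte form: 1110xxxx 10xxxxxx 10xxxxxx.
Binary (16 bits): 0001000011110010.
Split 4+6+6: 0001 | 000011 | 110010.
Byte 1: 11100001 = 0xE1.
Byte 2: 10000011 = 0x83.
Byte 3: 10110010 = 0xB2.

E1 83 B2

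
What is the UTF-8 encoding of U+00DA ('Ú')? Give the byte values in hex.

U+00DA = 0xDA = 218 decimal. In range U+0080–U+07FF → 2-byte form: 110xxxxx 10xxxxxx.
Binary (11 bits): 00011011010.
Split 5+6: 00011 | 011010.
Byte 1: 11000011 = 0xC3.
Byte 2: 10011010 = 0x9A.

C3 9A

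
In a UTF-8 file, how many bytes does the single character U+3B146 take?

U+3B146 = 0x3B146. UTF-8 uses 1 byte below 0x80, 2 below 0x800, 3 below 0x10000, 4 up to 0x10FFFF. 0x3B146 is in U+10000–U+10FFFF → 4 bytes.

4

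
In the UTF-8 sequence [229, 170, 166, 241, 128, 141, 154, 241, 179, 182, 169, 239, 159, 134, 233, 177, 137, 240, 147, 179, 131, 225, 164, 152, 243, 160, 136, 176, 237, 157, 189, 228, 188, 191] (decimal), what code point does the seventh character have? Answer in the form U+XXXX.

Offset 0: leading byte 0xE5 = 11100101 → 3-byte char #1 = E5 AA A6.
Offset 3: leading byte 0xF1 = 11110001 → 4-byte char #2 = F1 80 8D 9A.
Offset 7: leading byte 0xF1 = 11110001 → 4-byte char #3 = F1 B3 B6 A9.
Offset 11: leading byte 0xEF = 11101111 → 3-byte char #4 = EF 9F 86.
Offset 14: leading byte 0xE9 = 11101001 → 3-byte char #5 = E9 B1 89.
Offset 17: leading byte 0xF0 = 11110000 → 4-byte char #6 = F0 93 B3 83.
Offset 21: leading byte 0xE1 = 11100001 → 3-byte char #7 = E1 A4 98.
Leading byte 0xE1 = 11100001 matches 1110xxxx → 3-byte sequence.
Byte 1: 0xE1 = 11100001, payload 0001 (4 bits).
Byte 2: 0xA4 = 10100100 (10xxxxxx ✓), payload 100100.
Byte 3: 0x98 = 10011000 (10xxxxxx ✓), payload 011000.
Concatenate: 0001100100011000 = 0x1918 (16 bits → U+1918).

U+1918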